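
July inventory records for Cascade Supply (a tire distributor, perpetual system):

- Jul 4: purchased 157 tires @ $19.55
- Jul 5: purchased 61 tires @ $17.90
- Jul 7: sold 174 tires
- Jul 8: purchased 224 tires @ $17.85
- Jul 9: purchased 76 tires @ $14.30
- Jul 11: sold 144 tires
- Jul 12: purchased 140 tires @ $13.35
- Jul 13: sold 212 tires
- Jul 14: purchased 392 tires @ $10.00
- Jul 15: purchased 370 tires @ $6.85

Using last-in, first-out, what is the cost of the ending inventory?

Ending inventory = $8,814.10

Jul 7, 174 sold [LIFO — newest first]: 61 @ $17.90 + 113 @ $19.55 = $3,301.05
Jul 11, 144 sold [LIFO — newest first]: 76 @ $14.30 + 68 @ $17.85 = $2,300.60
Jul 13, 212 sold [LIFO — newest first]: 140 @ $13.35 + 72 @ $17.85 = $3,154.20
Total COGS = $3,301.05 + $2,300.60 + $3,154.20 = $8,755.85
Ending inventory: 44 @ $19.55 + 84 @ $17.85 + 392 @ $10.00 + 370 @ $6.85 = $8,814.10
Check: goods available $17,569.95 = COGS $8,755.85 + ending $8,814.10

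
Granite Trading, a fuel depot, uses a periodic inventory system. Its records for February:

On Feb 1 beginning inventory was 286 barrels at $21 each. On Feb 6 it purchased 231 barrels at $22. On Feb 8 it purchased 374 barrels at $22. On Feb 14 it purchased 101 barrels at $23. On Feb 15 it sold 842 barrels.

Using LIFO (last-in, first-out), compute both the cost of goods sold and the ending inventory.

Feb 15, 842 sold [LIFO — newest first]: 101 @ $23 + 374 @ $22 + 231 @ $22 + 136 @ $21 = $18,489
Ending inventory: 150 @ $21 = $3,150

COGS = $18,489; ending inventory = $3,150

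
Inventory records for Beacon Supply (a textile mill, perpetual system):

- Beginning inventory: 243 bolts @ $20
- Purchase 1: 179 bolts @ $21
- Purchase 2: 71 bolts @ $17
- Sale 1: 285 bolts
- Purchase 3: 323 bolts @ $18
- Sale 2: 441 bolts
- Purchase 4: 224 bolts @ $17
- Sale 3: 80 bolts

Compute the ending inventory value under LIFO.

Ending inventory = $4,248

Sale 1 (285) [LIFO — newest first]: 71 @ $17 + 179 @ $21 + 35 @ $20 = $5,666
Sale 2 (441) [LIFO — newest first]: 323 @ $18 + 118 @ $20 = $8,174
Sale 3 (80) [LIFO — newest first]: 80 @ $17 = $1,360
Total COGS = $5,666 + $8,174 + $1,360 = $15,200
Ending inventory: 90 @ $20 + 144 @ $17 = $4,248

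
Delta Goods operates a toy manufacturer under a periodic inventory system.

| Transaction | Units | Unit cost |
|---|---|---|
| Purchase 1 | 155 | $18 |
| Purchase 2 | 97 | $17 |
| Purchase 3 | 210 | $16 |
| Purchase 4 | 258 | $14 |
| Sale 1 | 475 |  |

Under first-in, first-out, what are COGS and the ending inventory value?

Sale 1 (475) [FIFO — oldest first]: 155 @ $18 + 97 @ $17 + 210 @ $16 + 13 @ $14 = $7,981
Ending inventory: 245 @ $14 = $3,430
Check: goods available $11,411 = COGS $7,981 + ending $3,430

COGS = $7,981; ending inventory = $3,430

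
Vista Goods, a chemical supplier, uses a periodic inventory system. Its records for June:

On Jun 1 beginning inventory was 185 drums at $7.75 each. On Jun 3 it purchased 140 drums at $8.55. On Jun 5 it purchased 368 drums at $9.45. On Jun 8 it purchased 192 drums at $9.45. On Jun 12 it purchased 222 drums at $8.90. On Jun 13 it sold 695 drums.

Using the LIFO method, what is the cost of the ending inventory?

Jun 13, 695 sold [LIFO — newest first]: 222 @ $8.90 + 192 @ $9.45 + 281 @ $9.45 = $6,445.65
Ending inventory: 185 @ $7.75 + 140 @ $8.55 + 87 @ $9.45 = $3,452.90

Ending inventory = $3,452.90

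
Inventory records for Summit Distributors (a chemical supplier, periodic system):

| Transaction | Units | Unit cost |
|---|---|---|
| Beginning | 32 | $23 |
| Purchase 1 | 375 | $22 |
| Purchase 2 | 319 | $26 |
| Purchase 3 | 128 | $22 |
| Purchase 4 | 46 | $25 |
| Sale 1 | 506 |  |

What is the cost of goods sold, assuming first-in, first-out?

COGS = $11,560

Sale 1 (506) [FIFO — oldest first]: 32 @ $23 + 375 @ $22 + 99 @ $26 = $11,560
Ending inventory: 220 @ $26 + 128 @ $22 + 46 @ $25 = $9,686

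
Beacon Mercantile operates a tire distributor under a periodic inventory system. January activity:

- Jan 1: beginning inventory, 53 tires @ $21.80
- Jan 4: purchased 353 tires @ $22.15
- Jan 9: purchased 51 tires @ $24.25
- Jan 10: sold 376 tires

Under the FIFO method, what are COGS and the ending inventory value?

COGS = $8,309.85; ending inventory = $1,901.25

Jan 10, 376 sold [FIFO — oldest first]: 53 @ $21.80 + 323 @ $22.15 = $8,309.85
Ending inventory: 30 @ $22.15 + 51 @ $24.25 = $1,901.25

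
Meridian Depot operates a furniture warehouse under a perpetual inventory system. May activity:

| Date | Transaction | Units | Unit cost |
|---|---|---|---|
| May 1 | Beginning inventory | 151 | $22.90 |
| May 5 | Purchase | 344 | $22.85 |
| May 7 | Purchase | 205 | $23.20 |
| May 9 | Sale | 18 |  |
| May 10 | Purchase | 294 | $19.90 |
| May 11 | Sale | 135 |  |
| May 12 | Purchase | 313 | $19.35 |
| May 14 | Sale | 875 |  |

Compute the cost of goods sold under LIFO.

COGS = $21,598.75

May 9, 18 sold [LIFO — newest first]: 18 @ $23.20 = $417.60
May 11, 135 sold [LIFO — newest first]: 135 @ $19.90 = $2,686.50
May 14, 875 sold [LIFO — newest first]: 313 @ $19.35 + 159 @ $19.90 + 187 @ $23.20 + 216 @ $22.85 = $18,494.65
Total COGS = $417.60 + $2,686.50 + $18,494.65 = $21,598.75
Ending inventory: 151 @ $22.90 + 128 @ $22.85 = $6,382.70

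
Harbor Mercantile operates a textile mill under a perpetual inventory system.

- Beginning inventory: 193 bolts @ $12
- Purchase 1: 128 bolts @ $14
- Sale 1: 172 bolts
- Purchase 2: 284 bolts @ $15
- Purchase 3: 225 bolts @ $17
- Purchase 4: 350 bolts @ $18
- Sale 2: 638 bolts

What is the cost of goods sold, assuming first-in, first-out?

COGS = $11,853

Sale 1 (172) [FIFO — oldest first]: 172 @ $12 = $2,064
Sale 2 (638) [FIFO — oldest first]: 21 @ $12 + 128 @ $14 + 284 @ $15 + 205 @ $17 = $9,789
Total COGS = $2,064 + $9,789 = $11,853
Ending inventory: 20 @ $17 + 350 @ $18 = $6,640
Check: goods available $18,493 = COGS $11,853 + ending $6,640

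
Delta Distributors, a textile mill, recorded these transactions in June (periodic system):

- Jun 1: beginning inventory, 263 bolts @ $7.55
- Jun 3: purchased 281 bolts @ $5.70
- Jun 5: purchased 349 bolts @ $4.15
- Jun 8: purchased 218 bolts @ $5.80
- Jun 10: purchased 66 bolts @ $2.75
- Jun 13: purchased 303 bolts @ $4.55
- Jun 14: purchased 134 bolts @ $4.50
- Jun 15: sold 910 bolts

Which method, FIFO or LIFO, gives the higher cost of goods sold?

FIFO COGS: 263 @ $7.55 + 281 @ $5.70 + 349 @ $4.15 + 17 @ $5.80 = $5,134.30
LIFO COGS: 134 @ $4.50 + 303 @ $4.55 + 66 @ $2.75 + 218 @ $5.80 + 189 @ $4.15 = $4,211.90

FIFO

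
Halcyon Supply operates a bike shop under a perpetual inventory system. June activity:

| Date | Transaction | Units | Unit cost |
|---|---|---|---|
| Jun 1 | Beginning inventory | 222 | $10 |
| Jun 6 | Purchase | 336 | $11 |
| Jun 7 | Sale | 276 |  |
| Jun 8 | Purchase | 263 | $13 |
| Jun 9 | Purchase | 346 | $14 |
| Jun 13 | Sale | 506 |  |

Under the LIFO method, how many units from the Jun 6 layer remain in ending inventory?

Jun 7, 276 sold [LIFO — newest first]: 276 @ $11 = $3,036
Jun 13, 506 sold [LIFO — newest first]: 346 @ $14 + 160 @ $13 = $6,924
Total COGS = $3,036 + $6,924 = $9,960
Ending inventory: 222 @ $10 + 60 @ $11 + 103 @ $13 = $4,219

60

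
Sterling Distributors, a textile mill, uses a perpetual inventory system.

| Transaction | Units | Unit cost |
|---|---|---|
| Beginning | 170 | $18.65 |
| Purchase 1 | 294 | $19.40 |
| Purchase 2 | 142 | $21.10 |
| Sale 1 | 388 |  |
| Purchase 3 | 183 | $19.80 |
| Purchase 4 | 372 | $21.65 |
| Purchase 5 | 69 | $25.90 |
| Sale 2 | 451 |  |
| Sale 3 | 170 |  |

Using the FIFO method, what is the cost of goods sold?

Sale 1 (388) [FIFO — oldest first]: 170 @ $18.65 + 218 @ $19.40 = $7,399.70
Sale 2 (451) [FIFO — oldest first]: 76 @ $19.40 + 142 @ $21.10 + 183 @ $19.80 + 50 @ $21.65 = $9,176.50
Sale 3 (170) [FIFO — oldest first]: 170 @ $21.65 = $3,680.50
Total COGS = $7,399.70 + $9,176.50 + $3,680.50 = $20,256.70
Ending inventory: 152 @ $21.65 + 69 @ $25.90 = $5,077.90
Check: goods available $25,334.60 = COGS $20,256.70 + ending $5,077.90

COGS = $20,256.70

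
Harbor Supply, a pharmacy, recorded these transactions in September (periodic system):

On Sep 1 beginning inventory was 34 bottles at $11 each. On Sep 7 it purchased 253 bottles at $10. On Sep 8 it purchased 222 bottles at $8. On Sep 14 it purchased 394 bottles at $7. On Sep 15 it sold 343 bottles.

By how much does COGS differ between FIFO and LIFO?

$951

FIFO COGS: 34 @ $11 + 253 @ $10 + 56 @ $8 = $3,352
LIFO COGS: 343 @ $7 = $2,401
Difference = |$3,352 − $2,401| = $951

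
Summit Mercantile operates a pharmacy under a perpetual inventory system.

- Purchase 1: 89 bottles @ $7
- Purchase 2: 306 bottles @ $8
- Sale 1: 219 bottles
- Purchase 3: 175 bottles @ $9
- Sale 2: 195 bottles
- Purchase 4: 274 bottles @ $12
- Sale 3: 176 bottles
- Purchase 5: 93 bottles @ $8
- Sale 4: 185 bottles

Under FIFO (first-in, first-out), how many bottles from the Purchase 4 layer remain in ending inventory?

69

Sale 1 (219) [FIFO — oldest first]: 89 @ $7 + 130 @ $8 = $1,663
Sale 2 (195) [FIFO — oldest first]: 176 @ $8 + 19 @ $9 = $1,579
Sale 3 (176) [FIFO — oldest first]: 156 @ $9 + 20 @ $12 = $1,644
Sale 4 (185) [FIFO — oldest first]: 185 @ $12 = $2,220
Total COGS = $1,663 + $1,579 + $1,644 + $2,220 = $7,106
Ending inventory: 69 @ $12 + 93 @ $8 = $1,572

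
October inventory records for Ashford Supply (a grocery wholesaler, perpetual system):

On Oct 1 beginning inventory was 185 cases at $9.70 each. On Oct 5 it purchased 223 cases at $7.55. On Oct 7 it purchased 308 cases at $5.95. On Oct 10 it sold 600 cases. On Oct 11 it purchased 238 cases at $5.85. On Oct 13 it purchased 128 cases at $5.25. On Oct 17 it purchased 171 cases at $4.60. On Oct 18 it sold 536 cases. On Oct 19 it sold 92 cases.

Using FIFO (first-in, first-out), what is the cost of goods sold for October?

COGS = $8,046.65

Oct 10, 600 sold [FIFO — oldest first]: 185 @ $9.70 + 223 @ $7.55 + 192 @ $5.95 = $4,620.55
Oct 18, 536 sold [FIFO — oldest first]: 116 @ $5.95 + 238 @ $5.85 + 128 @ $5.25 + 54 @ $4.60 = $3,002.90
Oct 19, 92 sold [FIFO — oldest first]: 92 @ $4.60 = $423.20
Total COGS = $4,620.55 + $3,002.90 + $423.20 = $8,046.65
Ending inventory: 25 @ $4.60 = $115.00
Check: goods available $8,161.65 = COGS $8,046.65 + ending $115.00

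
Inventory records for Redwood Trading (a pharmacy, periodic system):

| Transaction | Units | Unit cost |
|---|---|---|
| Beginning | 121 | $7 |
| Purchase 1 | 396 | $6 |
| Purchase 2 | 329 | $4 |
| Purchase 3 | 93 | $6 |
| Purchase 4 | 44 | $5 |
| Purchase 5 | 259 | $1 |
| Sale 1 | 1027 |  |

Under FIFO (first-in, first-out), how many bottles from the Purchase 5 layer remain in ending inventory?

215

Sale 1 (1027) [FIFO — oldest first]: 121 @ $7 + 396 @ $6 + 329 @ $4 + 93 @ $6 + 44 @ $5 + 44 @ $1 = $5,361
Ending inventory: 215 @ $1 = $215
Check: goods available $5,576 = COGS $5,361 + ending $215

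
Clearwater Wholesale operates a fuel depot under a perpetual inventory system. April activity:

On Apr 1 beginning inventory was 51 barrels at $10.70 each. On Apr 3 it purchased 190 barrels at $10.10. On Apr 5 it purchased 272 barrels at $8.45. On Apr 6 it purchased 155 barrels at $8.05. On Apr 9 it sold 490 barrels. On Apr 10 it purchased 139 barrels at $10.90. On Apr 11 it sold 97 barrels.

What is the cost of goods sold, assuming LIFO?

Apr 9, 490 sold [LIFO — newest first]: 155 @ $8.05 + 272 @ $8.45 + 63 @ $10.10 = $4,182.45
Apr 11, 97 sold [LIFO — newest first]: 97 @ $10.90 = $1,057.30
Total COGS = $4,182.45 + $1,057.30 = $5,239.75
Ending inventory: 51 @ $10.70 + 127 @ $10.10 + 42 @ $10.90 = $2,286.20

COGS = $5,239.75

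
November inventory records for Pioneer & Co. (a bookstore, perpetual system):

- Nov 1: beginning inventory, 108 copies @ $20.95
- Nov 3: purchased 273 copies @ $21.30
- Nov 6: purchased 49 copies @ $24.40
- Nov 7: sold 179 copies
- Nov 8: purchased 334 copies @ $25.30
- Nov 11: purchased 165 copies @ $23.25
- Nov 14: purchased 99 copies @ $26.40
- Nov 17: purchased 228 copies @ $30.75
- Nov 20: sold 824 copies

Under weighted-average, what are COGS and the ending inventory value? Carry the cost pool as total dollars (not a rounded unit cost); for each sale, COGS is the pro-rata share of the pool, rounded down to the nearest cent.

After Nov 1: 108 on hand, pool $2,262.60 (≈ $20.9500 each)
After Nov 3: 381 on hand, pool $8,077.50 (≈ $21.2008 each)
After Nov 6: 430 on hand, pool $9,273.10 (≈ $21.5653 each)
Nov 7, sell 179: 179/430 × $9,273.10 → $3,860.19
After Nov 8: 585 on hand, pool $13,863.11 (≈ $23.6976 each)
After Nov 11: 750 on hand, pool $17,699.36 (≈ $23.5991 each)
After Nov 14: 849 on hand, pool $20,312.96 (≈ $23.9257 each)
After Nov 17: 1077 on hand, pool $27,323.96 (≈ $25.3704 each)
Nov 20, sell 824: 824/1077 × $27,323.96 → $20,905.23
Total COGS = $3,860.19 + $20,905.23 = $24,765.42
Ending inventory (cost pool remaining) = $6,418.73
Check: goods available $31,184.15 = COGS $24,765.42 + ending $6,418.73

COGS = $24,765.42; ending inventory = $6,418.73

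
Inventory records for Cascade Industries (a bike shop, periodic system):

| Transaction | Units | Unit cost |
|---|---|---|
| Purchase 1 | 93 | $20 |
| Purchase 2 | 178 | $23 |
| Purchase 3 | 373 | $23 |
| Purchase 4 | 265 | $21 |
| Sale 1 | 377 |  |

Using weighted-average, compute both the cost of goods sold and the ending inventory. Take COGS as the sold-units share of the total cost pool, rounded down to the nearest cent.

COGS = $8,335.47; ending inventory = $11,762.53

Sale 1, sell 377: 377/909 × $20,098.00 → $8,335.47
Ending inventory (cost pool remaining) = $11,762.53
Check: goods available $20,098.00 = COGS $8,335.47 + ending $11,762.53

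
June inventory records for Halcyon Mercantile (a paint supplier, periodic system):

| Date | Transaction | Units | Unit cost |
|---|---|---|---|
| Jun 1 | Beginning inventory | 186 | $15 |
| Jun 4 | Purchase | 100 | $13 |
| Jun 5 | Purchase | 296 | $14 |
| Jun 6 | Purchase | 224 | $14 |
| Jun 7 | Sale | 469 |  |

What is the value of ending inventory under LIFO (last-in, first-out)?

Jun 7, 469 sold [LIFO — newest first]: 224 @ $14 + 245 @ $14 = $6,566
Ending inventory: 186 @ $15 + 100 @ $13 + 51 @ $14 = $4,804

Ending inventory = $4,804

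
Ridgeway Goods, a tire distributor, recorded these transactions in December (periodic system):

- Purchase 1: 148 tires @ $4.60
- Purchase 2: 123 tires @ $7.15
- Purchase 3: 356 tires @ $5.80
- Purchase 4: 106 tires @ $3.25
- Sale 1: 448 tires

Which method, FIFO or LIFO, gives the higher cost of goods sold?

FIFO COGS: 148 @ $4.60 + 123 @ $7.15 + 177 @ $5.80 = $2,586.85
LIFO COGS: 106 @ $3.25 + 342 @ $5.80 = $2,328.10

FIFO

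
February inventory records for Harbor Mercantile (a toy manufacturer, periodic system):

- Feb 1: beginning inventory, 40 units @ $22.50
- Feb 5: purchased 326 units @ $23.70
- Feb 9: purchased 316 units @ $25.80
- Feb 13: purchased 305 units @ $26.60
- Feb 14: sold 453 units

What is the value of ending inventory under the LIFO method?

Ending inventory = $12,960.60

Feb 14, 453 sold [LIFO — newest first]: 305 @ $26.60 + 148 @ $25.80 = $11,931.40
Ending inventory: 40 @ $22.50 + 326 @ $23.70 + 168 @ $25.80 = $12,960.60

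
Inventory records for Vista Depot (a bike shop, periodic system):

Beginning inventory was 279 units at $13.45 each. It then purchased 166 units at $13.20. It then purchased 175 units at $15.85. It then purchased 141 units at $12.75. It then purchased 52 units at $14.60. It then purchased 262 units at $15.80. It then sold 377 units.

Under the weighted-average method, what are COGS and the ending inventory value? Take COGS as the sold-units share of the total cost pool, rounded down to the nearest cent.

COGS = $5,405.67; ending inventory = $10,008.38

Sale 1, sell 377: 377/1075 × $15,414.05 → $5,405.67
Ending inventory (cost pool remaining) = $10,008.38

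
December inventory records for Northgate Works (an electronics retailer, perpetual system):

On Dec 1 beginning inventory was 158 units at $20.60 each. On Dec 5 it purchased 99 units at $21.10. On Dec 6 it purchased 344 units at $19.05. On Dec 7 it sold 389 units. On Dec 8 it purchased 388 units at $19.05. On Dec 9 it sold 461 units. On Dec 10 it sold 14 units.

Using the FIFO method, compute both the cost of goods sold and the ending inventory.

COGS = $16,907.05; ending inventory = $2,381.25

Dec 7, 389 sold [FIFO — oldest first]: 158 @ $20.60 + 99 @ $21.10 + 132 @ $19.05 = $7,858.30
Dec 9, 461 sold [FIFO — oldest first]: 212 @ $19.05 + 249 @ $19.05 = $8,782.05
Dec 10, 14 sold [FIFO — oldest first]: 14 @ $19.05 = $266.70
Total COGS = $7,858.30 + $8,782.05 + $266.70 = $16,907.05
Ending inventory: 125 @ $19.05 = $2,381.25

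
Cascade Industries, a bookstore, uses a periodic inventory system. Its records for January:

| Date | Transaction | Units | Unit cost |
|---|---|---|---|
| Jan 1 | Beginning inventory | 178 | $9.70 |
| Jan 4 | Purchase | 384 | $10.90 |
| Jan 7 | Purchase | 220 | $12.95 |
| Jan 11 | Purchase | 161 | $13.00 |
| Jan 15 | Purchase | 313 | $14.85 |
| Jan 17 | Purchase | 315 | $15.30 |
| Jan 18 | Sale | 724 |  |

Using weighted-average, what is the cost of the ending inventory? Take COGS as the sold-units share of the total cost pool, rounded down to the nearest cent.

Ending inventory = $10,956.42

Jan 18, sell 724: 724/1571 × $20,321.75 → $9,365.33
Ending inventory (cost pool remaining) = $10,956.42
Check: goods available $20,321.75 = COGS $9,365.33 + ending $10,956.42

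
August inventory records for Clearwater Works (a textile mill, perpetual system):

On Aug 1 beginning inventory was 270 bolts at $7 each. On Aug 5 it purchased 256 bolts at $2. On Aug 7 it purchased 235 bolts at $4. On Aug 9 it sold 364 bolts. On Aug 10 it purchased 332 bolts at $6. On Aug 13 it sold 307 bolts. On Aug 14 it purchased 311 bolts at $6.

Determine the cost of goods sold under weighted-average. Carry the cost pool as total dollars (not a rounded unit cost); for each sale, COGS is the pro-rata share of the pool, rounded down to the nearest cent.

COGS = $3,171.62

After Aug 1: 270 on hand, pool $1,890.00 (≈ $7.0000 each)
After Aug 5: 526 on hand, pool $2,402.00 (≈ $4.5665 each)
After Aug 7: 761 on hand, pool $3,342.00 (≈ $4.3916 each)
Aug 9, sell 364: 364/761 × $3,342.00 → $1,598.53
After Aug 10: 729 on hand, pool $3,735.47 (≈ $5.1241 each)
Aug 13, sell 307: 307/729 × $3,735.47 → $1,573.09
After Aug 14: 733 on hand, pool $4,028.38 (≈ $5.4957 each)
Total COGS = $1,598.53 + $1,573.09 = $3,171.62
Ending inventory (cost pool remaining) = $4,028.38
Check: goods available $7,200.00 = COGS $3,171.62 + ending $4,028.38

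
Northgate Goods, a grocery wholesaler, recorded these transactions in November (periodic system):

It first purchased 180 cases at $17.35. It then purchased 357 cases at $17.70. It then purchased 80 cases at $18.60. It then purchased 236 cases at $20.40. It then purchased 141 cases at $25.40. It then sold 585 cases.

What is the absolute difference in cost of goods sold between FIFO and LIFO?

FIFO COGS: 180 @ $17.35 + 357 @ $17.70 + 48 @ $18.60 = $10,334.70
LIFO COGS: 141 @ $25.40 + 236 @ $20.40 + 80 @ $18.60 + 128 @ $17.70 = $12,149.40
Difference = |$10,334.70 − $12,149.40| = $1,814.70

$1,814.70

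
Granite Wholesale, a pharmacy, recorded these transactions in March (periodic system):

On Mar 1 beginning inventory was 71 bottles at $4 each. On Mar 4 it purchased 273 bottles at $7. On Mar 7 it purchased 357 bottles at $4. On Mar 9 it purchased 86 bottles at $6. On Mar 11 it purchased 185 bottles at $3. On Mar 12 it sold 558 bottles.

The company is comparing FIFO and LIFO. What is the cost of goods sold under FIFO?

FIFO COGS: 71 @ $4 + 273 @ $7 + 214 @ $4 = $3,051
LIFO COGS: 185 @ $3 + 86 @ $6 + 287 @ $4 = $2,219

COGS = $3,051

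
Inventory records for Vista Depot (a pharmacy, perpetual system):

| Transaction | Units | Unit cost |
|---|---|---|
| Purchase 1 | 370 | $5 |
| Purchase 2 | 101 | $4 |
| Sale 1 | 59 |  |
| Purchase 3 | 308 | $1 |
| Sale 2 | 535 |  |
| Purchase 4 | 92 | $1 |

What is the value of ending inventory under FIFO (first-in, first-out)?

Sale 1 (59) [FIFO — oldest first]: 59 @ $5 = $295
Sale 2 (535) [FIFO — oldest first]: 311 @ $5 + 101 @ $4 + 123 @ $1 = $2,082
Total COGS = $295 + $2,082 = $2,377
Ending inventory: 185 @ $1 + 92 @ $1 = $277
Check: goods available $2,654 = COGS $2,377 + ending $277

Ending inventory = $277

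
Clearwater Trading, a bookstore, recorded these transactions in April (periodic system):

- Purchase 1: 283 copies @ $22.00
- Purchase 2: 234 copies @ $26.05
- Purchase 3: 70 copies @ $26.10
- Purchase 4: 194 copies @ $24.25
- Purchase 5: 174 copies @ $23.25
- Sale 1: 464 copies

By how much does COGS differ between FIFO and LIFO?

FIFO COGS: 283 @ $22.00 + 181 @ $26.05 = $10,941.05
LIFO COGS: 174 @ $23.25 + 194 @ $24.25 + 70 @ $26.10 + 26 @ $26.05 = $11,254.30
Difference = |$10,941.05 − $11,254.30| = $313.25

$313.25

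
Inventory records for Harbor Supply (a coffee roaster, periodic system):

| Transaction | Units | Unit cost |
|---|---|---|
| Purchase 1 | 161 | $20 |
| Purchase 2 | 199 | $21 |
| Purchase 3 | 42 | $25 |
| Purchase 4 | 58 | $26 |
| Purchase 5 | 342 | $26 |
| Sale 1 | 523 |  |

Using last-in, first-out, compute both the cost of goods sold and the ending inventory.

COGS = $13,151; ending inventory = $5,698

Sale 1 (523) [LIFO — newest first]: 342 @ $26 + 58 @ $26 + 42 @ $25 + 81 @ $21 = $13,151
Ending inventory: 161 @ $20 + 118 @ $21 = $5,698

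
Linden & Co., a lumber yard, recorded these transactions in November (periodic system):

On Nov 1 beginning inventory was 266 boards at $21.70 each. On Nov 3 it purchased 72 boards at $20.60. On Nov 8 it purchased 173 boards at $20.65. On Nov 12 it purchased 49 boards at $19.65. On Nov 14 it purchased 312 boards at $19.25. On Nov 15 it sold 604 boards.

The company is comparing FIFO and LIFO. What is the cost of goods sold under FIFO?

COGS = $12,637.70

FIFO COGS: 266 @ $21.70 + 72 @ $20.60 + 173 @ $20.65 + 49 @ $19.65 + 44 @ $19.25 = $12,637.70
LIFO COGS: 312 @ $19.25 + 49 @ $19.65 + 173 @ $20.65 + 70 @ $20.60 = $11,983.30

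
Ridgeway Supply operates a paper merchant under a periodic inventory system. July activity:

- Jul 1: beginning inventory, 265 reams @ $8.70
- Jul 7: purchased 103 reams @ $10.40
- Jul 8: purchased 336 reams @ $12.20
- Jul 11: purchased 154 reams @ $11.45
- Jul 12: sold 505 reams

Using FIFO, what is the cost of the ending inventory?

Jul 12, 505 sold [FIFO — oldest first]: 265 @ $8.70 + 103 @ $10.40 + 137 @ $12.20 = $5,048.10
Ending inventory: 199 @ $12.20 + 154 @ $11.45 = $4,191.10

Ending inventory = $4,191.10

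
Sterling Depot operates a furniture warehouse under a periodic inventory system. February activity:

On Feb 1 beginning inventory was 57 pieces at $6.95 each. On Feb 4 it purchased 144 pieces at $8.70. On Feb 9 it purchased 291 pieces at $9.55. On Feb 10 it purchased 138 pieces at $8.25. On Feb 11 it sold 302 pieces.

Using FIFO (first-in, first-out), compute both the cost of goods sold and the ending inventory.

Feb 11, 302 sold [FIFO — oldest first]: 57 @ $6.95 + 144 @ $8.70 + 101 @ $9.55 = $2,613.50
Ending inventory: 190 @ $9.55 + 138 @ $8.25 = $2,953.00

COGS = $2,613.50; ending inventory = $2,953.00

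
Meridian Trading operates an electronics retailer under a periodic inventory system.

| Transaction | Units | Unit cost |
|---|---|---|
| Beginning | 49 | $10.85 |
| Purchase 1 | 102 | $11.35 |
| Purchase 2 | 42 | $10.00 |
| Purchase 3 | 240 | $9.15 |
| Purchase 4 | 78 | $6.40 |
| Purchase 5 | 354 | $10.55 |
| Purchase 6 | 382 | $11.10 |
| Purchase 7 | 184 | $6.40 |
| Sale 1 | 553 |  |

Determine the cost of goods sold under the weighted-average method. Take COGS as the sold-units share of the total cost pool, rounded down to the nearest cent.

Sale 1, sell 553: 553/1431 × $13,957.05 → $5,393.60
Ending inventory (cost pool remaining) = $8,563.45

COGS = $5,393.60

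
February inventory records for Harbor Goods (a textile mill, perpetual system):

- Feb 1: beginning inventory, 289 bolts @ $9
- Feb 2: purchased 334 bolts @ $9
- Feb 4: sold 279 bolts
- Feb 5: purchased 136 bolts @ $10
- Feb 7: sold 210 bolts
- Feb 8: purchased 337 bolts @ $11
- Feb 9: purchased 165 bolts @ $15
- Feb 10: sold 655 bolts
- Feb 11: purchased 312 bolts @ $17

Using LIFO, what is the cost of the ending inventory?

Feb 4, 279 sold [LIFO — newest first]: 279 @ $9 = $2,511
Feb 7, 210 sold [LIFO — newest first]: 136 @ $10 + 55 @ $9 + 19 @ $9 = $2,026
Feb 10, 655 sold [LIFO — newest first]: 165 @ $15 + 337 @ $11 + 153 @ $9 = $7,559
Total COGS = $2,511 + $2,026 + $7,559 = $12,096
Ending inventory: 117 @ $9 + 312 @ $17 = $6,357
Check: goods available $18,453 = COGS $12,096 + ending $6,357

Ending inventory = $6,357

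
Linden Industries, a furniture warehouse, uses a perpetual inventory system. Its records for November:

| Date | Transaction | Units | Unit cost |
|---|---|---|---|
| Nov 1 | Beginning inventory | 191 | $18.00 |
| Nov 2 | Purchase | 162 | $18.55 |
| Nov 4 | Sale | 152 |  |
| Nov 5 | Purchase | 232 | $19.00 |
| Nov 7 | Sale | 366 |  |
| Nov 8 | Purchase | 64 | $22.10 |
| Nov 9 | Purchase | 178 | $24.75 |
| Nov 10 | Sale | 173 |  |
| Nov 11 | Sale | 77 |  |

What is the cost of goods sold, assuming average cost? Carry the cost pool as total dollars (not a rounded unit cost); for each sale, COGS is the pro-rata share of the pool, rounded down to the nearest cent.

COGS = $15,321.12

After Nov 1: 191 on hand, pool $3,438.00 (≈ $18.0000 each)
After Nov 2: 353 on hand, pool $6,443.10 (≈ $18.2524 each)
Nov 4, sell 152: 152/353 × $6,443.10 → $2,774.36
After Nov 5: 433 on hand, pool $8,076.74 (≈ $18.6530 each)
Nov 7, sell 366: 366/433 × $8,076.74 → $6,826.99
After Nov 8: 131 on hand, pool $2,664.15 (≈ $20.3370 each)
After Nov 9: 309 on hand, pool $7,069.65 (≈ $22.8791 each)
Nov 10, sell 173: 173/309 × $7,069.65 → $3,958.08
Nov 11, sell 77: 77/136 × $3,111.57 → $1,761.69
Total COGS = $2,774.36 + $6,826.99 + $3,958.08 + $1,761.69 = $15,321.12
Ending inventory (cost pool remaining) = $1,349.88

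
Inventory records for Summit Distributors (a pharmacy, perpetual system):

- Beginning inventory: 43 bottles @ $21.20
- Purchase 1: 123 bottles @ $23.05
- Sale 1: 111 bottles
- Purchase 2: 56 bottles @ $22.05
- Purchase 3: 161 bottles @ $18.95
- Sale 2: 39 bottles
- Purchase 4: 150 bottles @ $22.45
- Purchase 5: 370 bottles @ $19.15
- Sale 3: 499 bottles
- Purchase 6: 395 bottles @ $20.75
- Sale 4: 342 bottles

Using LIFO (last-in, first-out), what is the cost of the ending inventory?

Ending inventory = $6,306.10

Sale 1 (111) [LIFO — newest first]: 111 @ $23.05 = $2,558.55
Sale 2 (39) [LIFO — newest first]: 39 @ $18.95 = $739.05
Sale 3 (499) [LIFO — newest first]: 370 @ $19.15 + 129 @ $22.45 = $9,981.55
Sale 4 (342) [LIFO — newest first]: 342 @ $20.75 = $7,096.50
Total COGS = $2,558.55 + $739.05 + $9,981.55 + $7,096.50 = $20,375.65
Ending inventory: 43 @ $21.20 + 12 @ $23.05 + 56 @ $22.05 + 122 @ $18.95 + 21 @ $22.45 + 53 @ $20.75 = $6,306.10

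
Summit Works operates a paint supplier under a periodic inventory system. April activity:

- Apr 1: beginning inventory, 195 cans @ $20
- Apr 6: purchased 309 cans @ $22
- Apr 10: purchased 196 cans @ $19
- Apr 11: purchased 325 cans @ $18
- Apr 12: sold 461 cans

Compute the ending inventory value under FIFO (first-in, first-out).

Apr 12, 461 sold [FIFO — oldest first]: 195 @ $20 + 266 @ $22 = $9,752
Ending inventory: 43 @ $22 + 196 @ $19 + 325 @ $18 = $10,520

Ending inventory = $10,520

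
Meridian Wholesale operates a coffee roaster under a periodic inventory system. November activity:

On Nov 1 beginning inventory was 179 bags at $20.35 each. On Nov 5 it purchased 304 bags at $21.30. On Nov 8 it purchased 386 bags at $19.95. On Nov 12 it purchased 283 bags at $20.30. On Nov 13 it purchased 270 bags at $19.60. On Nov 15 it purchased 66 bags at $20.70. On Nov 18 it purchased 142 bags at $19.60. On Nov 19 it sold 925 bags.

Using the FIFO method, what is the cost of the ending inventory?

Nov 19, 925 sold [FIFO — oldest first]: 179 @ $20.35 + 304 @ $21.30 + 386 @ $19.95 + 56 @ $20.30 = $18,955.35
Ending inventory: 227 @ $20.30 + 270 @ $19.60 + 66 @ $20.70 + 142 @ $19.60 = $14,049.50
Check: goods available $33,004.85 = COGS $18,955.35 + ending $14,049.50

Ending inventory = $14,049.50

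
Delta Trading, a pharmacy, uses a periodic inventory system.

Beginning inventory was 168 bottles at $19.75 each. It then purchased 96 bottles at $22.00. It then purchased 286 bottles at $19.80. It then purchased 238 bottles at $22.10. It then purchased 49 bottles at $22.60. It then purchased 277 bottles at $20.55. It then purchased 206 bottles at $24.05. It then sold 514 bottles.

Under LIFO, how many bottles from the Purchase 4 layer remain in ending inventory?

Sale 1 (514) [LIFO — newest first]: 206 @ $24.05 + 277 @ $20.55 + 31 @ $22.60 = $11,347.25
Ending inventory: 168 @ $19.75 + 96 @ $22.00 + 286 @ $19.80 + 238 @ $22.10 + 18 @ $22.60 = $16,759.40

18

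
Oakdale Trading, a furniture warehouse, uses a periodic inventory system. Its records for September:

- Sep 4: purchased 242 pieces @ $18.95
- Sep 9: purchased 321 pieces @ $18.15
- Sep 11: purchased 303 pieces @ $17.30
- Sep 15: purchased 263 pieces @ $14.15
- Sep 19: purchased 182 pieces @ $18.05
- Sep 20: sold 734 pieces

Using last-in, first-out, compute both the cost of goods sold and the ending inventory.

Sep 20, 734 sold [LIFO — newest first]: 182 @ $18.05 + 263 @ $14.15 + 289 @ $17.30 = $12,006.25
Ending inventory: 242 @ $18.95 + 321 @ $18.15 + 14 @ $17.30 = $10,654.25
Check: goods available $22,660.50 = COGS $12,006.25 + ending $10,654.25

COGS = $12,006.25; ending inventory = $10,654.25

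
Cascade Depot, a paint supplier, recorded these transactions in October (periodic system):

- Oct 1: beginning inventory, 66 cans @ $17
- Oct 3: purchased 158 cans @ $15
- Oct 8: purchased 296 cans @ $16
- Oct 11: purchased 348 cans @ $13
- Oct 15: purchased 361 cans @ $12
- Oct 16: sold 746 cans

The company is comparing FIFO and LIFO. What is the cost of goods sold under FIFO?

COGS = $11,166

FIFO COGS: 66 @ $17 + 158 @ $15 + 296 @ $16 + 226 @ $13 = $11,166
LIFO COGS: 361 @ $12 + 348 @ $13 + 37 @ $16 = $9,448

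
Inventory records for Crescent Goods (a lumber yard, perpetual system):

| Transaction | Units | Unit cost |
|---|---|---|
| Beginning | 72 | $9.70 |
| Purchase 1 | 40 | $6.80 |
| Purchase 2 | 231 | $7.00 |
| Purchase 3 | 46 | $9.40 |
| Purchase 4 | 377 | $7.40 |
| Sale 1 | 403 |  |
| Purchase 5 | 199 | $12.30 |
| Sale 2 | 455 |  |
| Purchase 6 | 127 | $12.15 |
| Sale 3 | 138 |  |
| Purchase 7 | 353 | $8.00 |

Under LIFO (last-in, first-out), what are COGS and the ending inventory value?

COGS = $8,938.75; ending inventory = $3,685.60

Sale 1 (403) [LIFO — newest first]: 377 @ $7.40 + 26 @ $9.40 = $3,034.20
Sale 2 (455) [LIFO — newest first]: 199 @ $12.30 + 20 @ $9.40 + 231 @ $7.00 + 5 @ $6.80 = $4,286.70
Sale 3 (138) [LIFO — newest first]: 127 @ $12.15 + 11 @ $6.80 = $1,617.85
Total COGS = $3,034.20 + $4,286.70 + $1,617.85 = $8,938.75
Ending inventory: 72 @ $9.70 + 24 @ $6.80 + 353 @ $8.00 = $3,685.60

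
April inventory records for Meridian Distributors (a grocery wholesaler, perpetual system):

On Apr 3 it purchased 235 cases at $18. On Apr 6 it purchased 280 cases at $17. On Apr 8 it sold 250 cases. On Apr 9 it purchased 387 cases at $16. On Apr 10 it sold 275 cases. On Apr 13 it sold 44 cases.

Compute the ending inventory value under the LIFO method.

Ending inventory = $5,828

Apr 8, 250 sold [LIFO — newest first]: 250 @ $17 = $4,250
Apr 10, 275 sold [LIFO — newest first]: 275 @ $16 = $4,400
Apr 13, 44 sold [LIFO — newest first]: 44 @ $16 = $704
Total COGS = $4,250 + $4,400 + $704 = $9,354
Ending inventory: 235 @ $18 + 30 @ $17 + 68 @ $16 = $5,828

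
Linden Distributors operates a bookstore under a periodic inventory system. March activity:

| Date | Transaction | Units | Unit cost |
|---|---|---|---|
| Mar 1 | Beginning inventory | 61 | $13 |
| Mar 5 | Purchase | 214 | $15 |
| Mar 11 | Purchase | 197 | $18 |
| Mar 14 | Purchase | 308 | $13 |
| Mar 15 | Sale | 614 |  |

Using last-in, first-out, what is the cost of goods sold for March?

Mar 15, 614 sold [LIFO — newest first]: 308 @ $13 + 197 @ $18 + 109 @ $15 = $9,185
Ending inventory: 61 @ $13 + 105 @ $15 = $2,368
Check: goods available $11,553 = COGS $9,185 + ending $2,368

COGS = $9,185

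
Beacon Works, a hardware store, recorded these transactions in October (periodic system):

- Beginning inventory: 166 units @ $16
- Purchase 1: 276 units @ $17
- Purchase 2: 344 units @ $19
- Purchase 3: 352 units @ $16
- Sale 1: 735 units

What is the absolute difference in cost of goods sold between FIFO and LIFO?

$84

FIFO COGS: 166 @ $16 + 276 @ $17 + 293 @ $19 = $12,915
LIFO COGS: 352 @ $16 + 344 @ $19 + 39 @ $17 = $12,831
Difference = |$12,915 − $12,831| = $84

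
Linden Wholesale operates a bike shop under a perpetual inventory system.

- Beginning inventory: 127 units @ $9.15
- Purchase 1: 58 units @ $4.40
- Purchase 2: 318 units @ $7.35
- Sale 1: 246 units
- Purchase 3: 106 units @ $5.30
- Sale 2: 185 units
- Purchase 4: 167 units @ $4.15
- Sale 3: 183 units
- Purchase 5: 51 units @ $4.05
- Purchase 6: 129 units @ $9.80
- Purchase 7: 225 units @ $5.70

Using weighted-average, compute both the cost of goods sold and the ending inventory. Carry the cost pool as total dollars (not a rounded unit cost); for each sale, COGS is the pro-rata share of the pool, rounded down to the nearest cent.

After Beginning: 127 on hand, pool $1,162.05 (≈ $9.1500 each)
After Purchase 1: 185 on hand, pool $1,417.25 (≈ $7.6608 each)
After Purchase 2: 503 on hand, pool $3,754.55 (≈ $7.4643 each)
Sale 1, sell 246: 246/503 × $3,754.55 → $1,836.22
After Purchase 3: 363 on hand, pool $2,480.13 (≈ $6.8323 each)
Sale 2, sell 185: 185/363 × $2,480.13 → $1,263.97
After Purchase 4: 345 on hand, pool $1,909.21 (≈ $5.5339 each)
Sale 3, sell 183: 183/345 × $1,909.21 → $1,012.71
After Purchase 5: 213 on hand, pool $1,103.05 (≈ $5.1786 each)
After Purchase 6: 342 on hand, pool $2,367.25 (≈ $6.9218 each)
After Purchase 7: 567 on hand, pool $3,649.75 (≈ $6.4369 each)
Total COGS = $1,836.22 + $1,263.97 + $1,012.71 = $4,112.90
Ending inventory (cost pool remaining) = $3,649.75

COGS = $4,112.90; ending inventory = $3,649.75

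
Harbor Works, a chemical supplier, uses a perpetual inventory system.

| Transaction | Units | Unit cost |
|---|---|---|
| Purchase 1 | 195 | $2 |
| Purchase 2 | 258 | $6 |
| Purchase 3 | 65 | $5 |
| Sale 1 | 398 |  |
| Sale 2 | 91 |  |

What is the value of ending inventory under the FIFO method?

Sale 1 (398) [FIFO — oldest first]: 195 @ $2 + 203 @ $6 = $1,608
Sale 2 (91) [FIFO — oldest first]: 55 @ $6 + 36 @ $5 = $510
Total COGS = $1,608 + $510 = $2,118
Ending inventory: 29 @ $5 = $145

Ending inventory = $145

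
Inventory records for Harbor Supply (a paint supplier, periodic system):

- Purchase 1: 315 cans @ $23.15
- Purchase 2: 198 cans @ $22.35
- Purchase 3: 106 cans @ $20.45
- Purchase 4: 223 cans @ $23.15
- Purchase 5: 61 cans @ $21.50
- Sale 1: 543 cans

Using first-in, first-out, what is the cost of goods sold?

Sale 1 (543) [FIFO — oldest first]: 315 @ $23.15 + 198 @ $22.35 + 30 @ $20.45 = $12,331.05
Ending inventory: 76 @ $20.45 + 223 @ $23.15 + 61 @ $21.50 = $8,028.15
Check: goods available $20,359.20 = COGS $12,331.05 + ending $8,028.15

COGS = $12,331.05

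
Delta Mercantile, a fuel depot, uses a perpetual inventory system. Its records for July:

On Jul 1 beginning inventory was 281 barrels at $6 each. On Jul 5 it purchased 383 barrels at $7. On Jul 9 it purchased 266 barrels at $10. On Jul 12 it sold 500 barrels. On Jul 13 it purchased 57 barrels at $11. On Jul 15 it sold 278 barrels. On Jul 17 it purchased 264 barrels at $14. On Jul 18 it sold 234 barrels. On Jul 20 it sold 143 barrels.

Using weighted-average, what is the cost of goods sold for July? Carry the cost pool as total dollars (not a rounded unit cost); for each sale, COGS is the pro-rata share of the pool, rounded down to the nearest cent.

COGS = $10,262.24

After Jul 1: 281 on hand, pool $1,686.00 (≈ $6.0000 each)
After Jul 5: 664 on hand, pool $4,367.00 (≈ $6.5768 each)
After Jul 9: 930 on hand, pool $7,027.00 (≈ $7.5559 each)
Jul 12, sell 500: 500/930 × $7,027.00 → $3,777.95
After Jul 13: 487 on hand, pool $3,876.05 (≈ $7.9590 each)
Jul 15, sell 278: 278/487 × $3,876.05 → $2,212.61
After Jul 17: 473 on hand, pool $5,359.44 (≈ $11.3307 each)
Jul 18, sell 234: 234/473 × $5,359.44 → $2,651.39
Jul 20, sell 143: 143/239 × $2,708.05 → $1,620.29
Total COGS = $3,777.95 + $2,212.61 + $2,651.39 + $1,620.29 = $10,262.24
Ending inventory (cost pool remaining) = $1,087.76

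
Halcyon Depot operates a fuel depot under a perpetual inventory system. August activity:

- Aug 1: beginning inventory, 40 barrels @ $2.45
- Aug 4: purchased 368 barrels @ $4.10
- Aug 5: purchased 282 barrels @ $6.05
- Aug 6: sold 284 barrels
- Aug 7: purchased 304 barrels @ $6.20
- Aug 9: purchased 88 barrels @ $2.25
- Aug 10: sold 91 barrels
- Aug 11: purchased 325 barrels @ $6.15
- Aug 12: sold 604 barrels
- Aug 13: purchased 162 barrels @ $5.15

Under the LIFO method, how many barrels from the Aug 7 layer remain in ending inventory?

22

Aug 6, 284 sold [LIFO — newest first]: 282 @ $6.05 + 2 @ $4.10 = $1,714.30
Aug 10, 91 sold [LIFO — newest first]: 88 @ $2.25 + 3 @ $6.20 = $216.60
Aug 12, 604 sold [LIFO — newest first]: 325 @ $6.15 + 279 @ $6.20 = $3,728.55
Total COGS = $1,714.30 + $216.60 + $3,728.55 = $5,659.45
Ending inventory: 40 @ $2.45 + 366 @ $4.10 + 22 @ $6.20 + 162 @ $5.15 = $2,569.30
Check: goods available $8,228.75 = COGS $5,659.45 + ending $2,569.30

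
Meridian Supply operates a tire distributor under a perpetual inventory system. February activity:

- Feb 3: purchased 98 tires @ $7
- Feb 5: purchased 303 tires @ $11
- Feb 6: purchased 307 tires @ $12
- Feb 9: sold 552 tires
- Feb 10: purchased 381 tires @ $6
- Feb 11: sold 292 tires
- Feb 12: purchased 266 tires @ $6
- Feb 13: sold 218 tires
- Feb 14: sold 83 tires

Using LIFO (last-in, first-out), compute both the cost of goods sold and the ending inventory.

Feb 9, 552 sold [LIFO — newest first]: 307 @ $12 + 245 @ $11 = $6,379
Feb 11, 292 sold [LIFO — newest first]: 292 @ $6 = $1,752
Feb 13, 218 sold [LIFO — newest first]: 218 @ $6 = $1,308
Feb 14, 83 sold [LIFO — newest first]: 48 @ $6 + 35 @ $6 = $498
Total COGS = $6,379 + $1,752 + $1,308 + $498 = $9,937
Ending inventory: 98 @ $7 + 58 @ $11 + 54 @ $6 = $1,648
Check: goods available $11,585 = COGS $9,937 + ending $1,648

COGS = $9,937; ending inventory = $1,648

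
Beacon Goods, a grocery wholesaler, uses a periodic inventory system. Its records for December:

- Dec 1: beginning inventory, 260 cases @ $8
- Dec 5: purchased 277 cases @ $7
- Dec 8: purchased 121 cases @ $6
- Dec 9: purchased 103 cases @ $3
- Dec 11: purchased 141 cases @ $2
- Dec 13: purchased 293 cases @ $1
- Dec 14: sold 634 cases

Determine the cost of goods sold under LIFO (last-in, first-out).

Dec 14, 634 sold [LIFO — newest first]: 293 @ $1 + 141 @ $2 + 103 @ $3 + 97 @ $6 = $1,466
Ending inventory: 260 @ $8 + 277 @ $7 + 24 @ $6 = $4,163
Check: goods available $5,629 = COGS $1,466 + ending $4,163

COGS = $1,466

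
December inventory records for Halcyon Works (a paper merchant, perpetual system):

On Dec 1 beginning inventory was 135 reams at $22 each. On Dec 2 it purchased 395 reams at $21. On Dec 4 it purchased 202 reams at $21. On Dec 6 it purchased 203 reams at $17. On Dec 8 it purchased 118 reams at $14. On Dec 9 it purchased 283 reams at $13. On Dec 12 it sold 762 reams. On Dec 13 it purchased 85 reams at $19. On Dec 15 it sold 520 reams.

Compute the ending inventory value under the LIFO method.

Dec 12, 762 sold [LIFO — newest first]: 283 @ $13 + 118 @ $14 + 203 @ $17 + 158 @ $21 = $12,100
Dec 15, 520 sold [LIFO — newest first]: 85 @ $19 + 44 @ $21 + 391 @ $21 = $10,750
Total COGS = $12,100 + $10,750 = $22,850
Ending inventory: 135 @ $22 + 4 @ $21 = $3,054

Ending inventory = $3,054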